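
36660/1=36660 = 36660.00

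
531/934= 531/934 = 0.57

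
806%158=16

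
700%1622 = 700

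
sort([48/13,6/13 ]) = [6/13, 48/13]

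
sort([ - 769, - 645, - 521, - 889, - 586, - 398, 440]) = [ - 889, - 769, - 645, - 586, - 521, - 398,440 ] 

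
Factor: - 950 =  - 2^1*5^2*19^1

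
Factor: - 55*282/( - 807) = 5170/269 = 2^1*5^1*11^1*47^1*269^( - 1 ) 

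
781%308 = 165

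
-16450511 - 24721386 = - 41171897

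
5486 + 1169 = 6655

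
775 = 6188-5413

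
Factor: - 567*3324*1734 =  - 2^3*3^6*7^1*17^2*277^1 =-3268083672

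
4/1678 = 2/839 = 0.00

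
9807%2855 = 1242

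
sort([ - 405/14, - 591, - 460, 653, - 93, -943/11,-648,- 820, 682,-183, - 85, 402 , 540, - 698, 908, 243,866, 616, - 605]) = [-820, - 698, - 648, - 605,-591,  -  460, - 183, - 93 , - 943/11, - 85,-405/14, 243,402, 540, 616, 653,682, 866,908 ]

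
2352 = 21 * 112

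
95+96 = 191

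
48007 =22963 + 25044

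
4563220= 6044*755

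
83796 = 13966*6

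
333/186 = 111/62=1.79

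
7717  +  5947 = 13664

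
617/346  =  1 + 271/346 =1.78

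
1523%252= 11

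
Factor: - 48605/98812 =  - 2^( - 2 )*5^1*7^(-1 )*3529^( -1)*9721^1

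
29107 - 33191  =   - 4084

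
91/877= 91/877 = 0.10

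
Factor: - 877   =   - 877^1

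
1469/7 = 209 + 6/7 = 209.86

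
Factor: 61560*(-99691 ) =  - 2^3*3^4*5^1*19^1*131^1*761^1 = - 6136977960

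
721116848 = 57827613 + 663289235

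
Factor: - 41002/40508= - 83/82 =- 2^( - 1) * 41^ ( - 1)*83^1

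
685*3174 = 2174190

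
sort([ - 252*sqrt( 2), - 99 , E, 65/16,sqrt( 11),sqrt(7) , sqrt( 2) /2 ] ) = [  -  252*sqrt( 2), - 99 , sqrt( 2)/2, sqrt( 7),  E, sqrt (11),  65/16]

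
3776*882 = 3330432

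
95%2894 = 95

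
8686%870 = 856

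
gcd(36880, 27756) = 4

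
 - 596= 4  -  600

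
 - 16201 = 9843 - 26044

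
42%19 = 4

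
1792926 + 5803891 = 7596817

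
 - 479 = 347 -826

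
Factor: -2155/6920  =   - 431/1384 = - 2^( - 3)*173^ (-1)*431^1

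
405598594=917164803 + - 511566209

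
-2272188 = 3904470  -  6176658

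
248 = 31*8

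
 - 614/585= - 614/585 =- 1.05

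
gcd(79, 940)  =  1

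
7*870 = 6090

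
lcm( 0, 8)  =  0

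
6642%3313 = 16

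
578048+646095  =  1224143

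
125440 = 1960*64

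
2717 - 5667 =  -2950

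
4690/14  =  335 = 335.00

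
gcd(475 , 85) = 5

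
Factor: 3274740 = 2^2*3^2*5^1*7^1  *23^1*113^1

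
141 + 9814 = 9955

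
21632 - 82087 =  - 60455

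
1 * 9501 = 9501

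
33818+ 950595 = 984413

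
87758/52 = 43879/26 = 1687.65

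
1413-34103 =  -32690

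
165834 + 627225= 793059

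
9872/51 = 193+29/51  =  193.57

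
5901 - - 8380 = 14281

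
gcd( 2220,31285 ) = 5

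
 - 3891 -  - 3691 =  - 200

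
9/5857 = 9/5857 = 0.00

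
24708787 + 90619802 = 115328589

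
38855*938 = 36445990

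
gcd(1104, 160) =16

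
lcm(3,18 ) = 18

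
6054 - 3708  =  2346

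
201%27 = 12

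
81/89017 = 81/89017=0.00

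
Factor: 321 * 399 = 128079 = 3^2 * 7^1*  19^1 * 107^1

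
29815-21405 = 8410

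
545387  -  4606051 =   -  4060664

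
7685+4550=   12235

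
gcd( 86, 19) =1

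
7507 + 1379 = 8886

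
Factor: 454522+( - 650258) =  -  195736 = - 2^3 * 43^1 * 569^1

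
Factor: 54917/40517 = 31^( - 1 )*1307^( - 1 )*54917^1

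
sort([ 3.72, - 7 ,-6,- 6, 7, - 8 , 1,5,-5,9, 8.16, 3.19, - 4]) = [ - 8, - 7, - 6, - 6, - 5  , - 4, 1,  3.19, 3.72,5,7,8.16, 9] 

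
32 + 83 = 115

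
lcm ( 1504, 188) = 1504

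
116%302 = 116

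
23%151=23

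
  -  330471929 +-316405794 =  - 646877723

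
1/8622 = 1/8622  =  0.00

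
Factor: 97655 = 5^1*19531^1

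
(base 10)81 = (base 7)144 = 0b1010001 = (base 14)5b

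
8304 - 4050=4254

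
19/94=19/94  =  0.20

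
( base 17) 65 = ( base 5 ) 412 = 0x6B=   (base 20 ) 57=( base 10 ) 107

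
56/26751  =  56/26751 = 0.00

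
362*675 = 244350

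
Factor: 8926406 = 2^1*4463203^1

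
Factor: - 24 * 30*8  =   - 5760=- 2^7 * 3^2*5^1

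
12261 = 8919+3342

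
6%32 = 6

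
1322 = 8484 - 7162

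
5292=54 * 98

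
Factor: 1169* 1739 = 7^1*37^1*47^1*167^1=2032891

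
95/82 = 95/82  =  1.16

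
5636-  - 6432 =12068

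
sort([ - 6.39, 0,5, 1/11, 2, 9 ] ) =[-6.39, 0, 1/11, 2, 5,  9] 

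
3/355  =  3/355= 0.01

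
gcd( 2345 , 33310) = 5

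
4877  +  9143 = 14020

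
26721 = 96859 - 70138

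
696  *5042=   3509232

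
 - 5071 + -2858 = -7929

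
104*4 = 416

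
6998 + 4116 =11114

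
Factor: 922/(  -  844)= - 2^(-1)*211^(-1) *461^1 = - 461/422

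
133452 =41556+91896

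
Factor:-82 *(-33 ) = 2706 =2^1*3^1 * 11^1 * 41^1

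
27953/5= 5590 + 3/5 =5590.60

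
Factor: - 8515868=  - 2^2*367^1*5801^1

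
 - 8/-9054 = 4/4527=0.00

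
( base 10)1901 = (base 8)3555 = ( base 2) 11101101101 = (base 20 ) 4F1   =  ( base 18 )5FB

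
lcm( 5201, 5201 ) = 5201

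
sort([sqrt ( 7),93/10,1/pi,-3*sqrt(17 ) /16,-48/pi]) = [ - 48/pi, - 3*sqrt( 17 )/16,  1/pi, sqrt( 7),93/10]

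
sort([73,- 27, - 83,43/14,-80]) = [ - 83 , - 80, - 27,43/14,73]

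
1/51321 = 1/51321=0.00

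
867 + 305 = 1172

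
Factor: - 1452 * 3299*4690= - 22465794120= - 2^3*3^1*5^1*7^1 * 11^2*67^1*3299^1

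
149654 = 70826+78828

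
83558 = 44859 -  - 38699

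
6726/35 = 192 + 6/35 = 192.17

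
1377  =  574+803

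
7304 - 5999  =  1305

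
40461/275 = 40461/275= 147.13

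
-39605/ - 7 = 39605/7=   5657.86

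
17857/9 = 1984 + 1/9 = 1984.11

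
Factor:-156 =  - 2^2*3^1*13^1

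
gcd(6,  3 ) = 3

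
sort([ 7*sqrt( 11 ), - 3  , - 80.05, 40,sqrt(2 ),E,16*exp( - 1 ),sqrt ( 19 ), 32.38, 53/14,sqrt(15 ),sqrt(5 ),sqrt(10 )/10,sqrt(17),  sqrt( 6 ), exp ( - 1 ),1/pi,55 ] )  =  [ - 80.05,- 3, sqrt(10)/10,1/pi , exp( - 1),sqrt(2) , sqrt(5 ),sqrt( 6),E, 53/14 , sqrt( 15 ),sqrt ( 17), sqrt( 19 ), 16*exp(-1),7 *sqrt(11),32.38,40, 55 ] 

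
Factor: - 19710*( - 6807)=134165970  =  2^1*3^4*5^1 * 73^1 * 2269^1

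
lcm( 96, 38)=1824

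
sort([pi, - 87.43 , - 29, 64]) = [ - 87.43,- 29, pi, 64]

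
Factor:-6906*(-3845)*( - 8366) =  - 2^2* 3^1*5^1*47^1*89^1*769^1 * 1151^1 = - 222147166620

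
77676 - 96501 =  - 18825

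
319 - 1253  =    -  934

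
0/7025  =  0 = 0.00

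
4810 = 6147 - 1337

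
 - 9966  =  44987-54953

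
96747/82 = 96747/82 = 1179.84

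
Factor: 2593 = 2593^1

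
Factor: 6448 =2^4 * 13^1*31^1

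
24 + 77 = 101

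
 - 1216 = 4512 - 5728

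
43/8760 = 43/8760 = 0.00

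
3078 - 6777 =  - 3699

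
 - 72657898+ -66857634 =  - 139515532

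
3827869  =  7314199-3486330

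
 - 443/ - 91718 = 443/91718=   0.00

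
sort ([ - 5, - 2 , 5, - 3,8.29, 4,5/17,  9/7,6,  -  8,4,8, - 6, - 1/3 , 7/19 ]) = [ - 8, - 6, - 5,-3, - 2, - 1/3,5/17,7/19 , 9/7,  4, 4, 5, 6,8,8.29 ] 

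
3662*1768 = 6474416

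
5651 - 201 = 5450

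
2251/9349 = 2251/9349 = 0.24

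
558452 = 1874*298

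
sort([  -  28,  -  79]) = [ - 79, - 28 ]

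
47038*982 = 46191316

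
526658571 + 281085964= 807744535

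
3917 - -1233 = 5150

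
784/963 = 784/963 = 0.81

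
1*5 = 5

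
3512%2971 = 541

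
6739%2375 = 1989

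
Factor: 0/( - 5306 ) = 0 = 0^1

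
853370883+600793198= 1454164081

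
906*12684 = 11491704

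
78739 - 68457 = 10282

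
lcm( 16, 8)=16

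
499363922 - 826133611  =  -326769689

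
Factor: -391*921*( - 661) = 3^1*17^1*23^1 *307^1*661^1= 238033371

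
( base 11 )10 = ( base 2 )1011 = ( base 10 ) 11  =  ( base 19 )B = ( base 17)B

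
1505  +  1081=2586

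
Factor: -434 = -2^1*7^1*31^1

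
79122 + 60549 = 139671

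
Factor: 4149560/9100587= 2^3*3^( - 1 ) * 5^1*227^1*457^1*3033529^ ( - 1) 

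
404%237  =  167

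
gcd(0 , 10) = 10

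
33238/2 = 16619=16619.00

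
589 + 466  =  1055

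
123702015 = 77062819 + 46639196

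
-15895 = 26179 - 42074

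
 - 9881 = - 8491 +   -  1390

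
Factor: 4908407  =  7^1*23^1*43^1*709^1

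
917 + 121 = 1038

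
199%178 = 21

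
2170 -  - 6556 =8726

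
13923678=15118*921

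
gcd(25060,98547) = 1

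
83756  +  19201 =102957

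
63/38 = 63/38 = 1.66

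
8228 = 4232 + 3996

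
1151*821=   944971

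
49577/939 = 49577/939 = 52.80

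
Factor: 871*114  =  2^1*3^1*13^1*19^1*67^1 = 99294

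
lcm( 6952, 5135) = 451880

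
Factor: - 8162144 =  - 2^5*379^1*673^1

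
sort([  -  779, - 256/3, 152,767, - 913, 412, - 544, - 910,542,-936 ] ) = [ - 936, - 913, - 910,-779, -544, - 256/3,152, 412, 542,767 ]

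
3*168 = 504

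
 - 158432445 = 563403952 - 721836397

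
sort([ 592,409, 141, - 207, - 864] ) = [ - 864 , - 207,141,409, 592]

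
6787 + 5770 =12557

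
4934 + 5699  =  10633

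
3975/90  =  265/6 = 44.17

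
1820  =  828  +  992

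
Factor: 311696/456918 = 88/129 = 2^3 * 3^ ( -1 )*11^1*43^( - 1 ) 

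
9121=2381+6740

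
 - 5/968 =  - 5/968= - 0.01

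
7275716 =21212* 343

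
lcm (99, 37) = 3663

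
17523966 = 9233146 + 8290820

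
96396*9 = 867564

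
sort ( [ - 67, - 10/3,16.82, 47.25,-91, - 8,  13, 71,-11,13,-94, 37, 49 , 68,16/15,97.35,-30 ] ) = [ - 94, - 91,-67, - 30, - 11, - 8,  -  10/3, 16/15,13,13, 16.82,37,47.25,49, 68, 71,97.35 ]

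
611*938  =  573118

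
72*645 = 46440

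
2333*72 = 167976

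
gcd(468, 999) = 9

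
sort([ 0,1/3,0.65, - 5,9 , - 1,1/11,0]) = [ - 5 ,- 1 , 0,0,  1/11,1/3, 0.65, 9 ] 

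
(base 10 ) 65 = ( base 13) 50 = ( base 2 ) 1000001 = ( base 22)2l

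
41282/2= 20641  =  20641.00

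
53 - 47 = 6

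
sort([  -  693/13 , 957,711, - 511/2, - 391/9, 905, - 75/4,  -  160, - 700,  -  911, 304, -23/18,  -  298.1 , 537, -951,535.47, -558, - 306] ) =[ - 951, - 911,-700, - 558, - 306, - 298.1, - 511/2, - 160,  -  693/13 ,  -  391/9, - 75/4,-23/18,  304,535.47,537, 711, 905, 957 ]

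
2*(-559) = - 1118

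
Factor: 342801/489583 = 3^2*17^ ( - 1)*31^ (-1)*41^1  =  369/527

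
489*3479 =1701231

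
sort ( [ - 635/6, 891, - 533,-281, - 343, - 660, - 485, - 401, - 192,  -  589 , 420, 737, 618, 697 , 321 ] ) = [ - 660, - 589, - 533,-485, - 401, - 343, - 281, - 192,-635/6, 321, 420, 618,697,  737, 891]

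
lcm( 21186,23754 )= 783882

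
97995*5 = 489975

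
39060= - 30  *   ( - 1302)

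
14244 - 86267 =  - 72023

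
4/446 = 2/223 =0.01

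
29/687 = 29/687 = 0.04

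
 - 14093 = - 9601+- 4492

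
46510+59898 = 106408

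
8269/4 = 8269/4 = 2067.25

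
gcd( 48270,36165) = 15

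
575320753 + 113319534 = 688640287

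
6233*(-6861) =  - 42764613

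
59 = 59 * 1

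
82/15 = 82/15 = 5.47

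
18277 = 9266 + 9011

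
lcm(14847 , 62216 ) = 1306536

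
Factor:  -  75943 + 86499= 2^2*7^1*13^1*29^1 = 10556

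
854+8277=9131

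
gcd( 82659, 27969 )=3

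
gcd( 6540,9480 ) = 60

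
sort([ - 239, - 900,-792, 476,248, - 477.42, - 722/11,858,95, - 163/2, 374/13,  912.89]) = [ - 900, - 792, - 477.42, - 239, - 163/2, - 722/11, 374/13, 95, 248, 476,858,912.89 ] 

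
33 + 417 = 450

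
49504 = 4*12376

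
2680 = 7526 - 4846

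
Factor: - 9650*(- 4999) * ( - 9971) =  - 2^1*5^2*13^2* 59^1* 193^1*4999^1=-481004529850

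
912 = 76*12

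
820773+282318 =1103091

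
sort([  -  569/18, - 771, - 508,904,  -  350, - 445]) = [-771, - 508, - 445,  -  350, - 569/18, 904 ]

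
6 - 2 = 4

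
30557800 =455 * 67160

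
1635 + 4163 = 5798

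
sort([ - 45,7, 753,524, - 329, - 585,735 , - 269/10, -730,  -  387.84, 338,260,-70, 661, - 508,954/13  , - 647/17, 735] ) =[ - 730, - 585, - 508, - 387.84, - 329, - 70,-45, - 647/17, - 269/10,  7,954/13,260,338,  524,661, 735,735,753 ]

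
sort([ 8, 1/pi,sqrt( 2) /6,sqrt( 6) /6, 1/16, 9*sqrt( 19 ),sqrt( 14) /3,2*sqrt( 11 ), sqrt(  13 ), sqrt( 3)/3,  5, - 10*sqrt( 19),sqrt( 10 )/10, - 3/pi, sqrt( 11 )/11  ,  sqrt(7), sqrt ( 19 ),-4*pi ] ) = [ - 10*sqrt(19),  -  4 * pi, - 3/pi, 1/16, sqrt( 2) /6,sqrt(11 )/11, sqrt( 10) /10, 1/pi,sqrt( 6)/6, sqrt( 3 )/3,  sqrt( 14)/3, sqrt(7 ), sqrt( 13 ), sqrt( 19 ), 5, 2*sqrt( 11),8, 9*sqrt( 19)] 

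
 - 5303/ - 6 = 5303/6 = 883.83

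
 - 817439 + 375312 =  - 442127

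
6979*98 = 683942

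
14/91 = 2/13 =0.15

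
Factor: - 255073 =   -  7^1 * 13^1 * 2803^1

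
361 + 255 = 616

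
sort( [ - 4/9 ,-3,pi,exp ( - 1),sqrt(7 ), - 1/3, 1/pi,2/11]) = [ - 3, - 4/9 ,-1/3,2/11, 1/pi,exp(- 1 ), sqrt( 7),pi] 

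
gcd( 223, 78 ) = 1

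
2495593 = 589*4237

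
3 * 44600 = 133800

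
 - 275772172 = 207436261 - 483208433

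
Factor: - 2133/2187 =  - 3^( -4)*79^1  =  - 79/81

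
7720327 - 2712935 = 5007392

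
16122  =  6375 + 9747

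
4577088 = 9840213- 5263125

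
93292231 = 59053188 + 34239043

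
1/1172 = 1/1172 = 0.00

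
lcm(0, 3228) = 0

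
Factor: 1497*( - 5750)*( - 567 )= 4880594250 = 2^1*3^5*5^3*7^1*23^1*499^1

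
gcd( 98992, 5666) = 2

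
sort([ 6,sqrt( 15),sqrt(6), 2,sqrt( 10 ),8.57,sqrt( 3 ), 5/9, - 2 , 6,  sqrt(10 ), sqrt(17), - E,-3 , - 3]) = [ - 3, - 3, - E, - 2,  5/9, sqrt(3 ), 2, sqrt( 6),sqrt(10 ), sqrt( 10),sqrt( 15 ),sqrt( 17),6,6,8.57 ] 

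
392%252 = 140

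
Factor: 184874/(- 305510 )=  - 92437/152755 = -5^( - 1)*23^1*137^(-1 )*223^( - 1)*4019^1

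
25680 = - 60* ( - 428)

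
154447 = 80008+74439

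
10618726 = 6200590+4418136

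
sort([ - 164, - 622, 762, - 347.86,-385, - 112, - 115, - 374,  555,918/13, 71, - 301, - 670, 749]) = [ - 670,-622,  -  385, - 374,- 347.86, - 301,  -  164, - 115, - 112, 918/13,  71, 555,749,762 ]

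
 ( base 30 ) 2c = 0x48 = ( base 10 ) 72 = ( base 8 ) 110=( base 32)28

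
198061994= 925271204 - 727209210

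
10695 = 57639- 46944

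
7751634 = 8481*914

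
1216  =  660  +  556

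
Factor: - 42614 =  - 2^1 *11^1* 13^1*149^1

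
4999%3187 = 1812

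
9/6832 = 9/6832 = 0.00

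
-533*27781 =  - 14807273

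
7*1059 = 7413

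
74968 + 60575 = 135543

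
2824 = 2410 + 414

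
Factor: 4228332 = 2^2*3^1*352361^1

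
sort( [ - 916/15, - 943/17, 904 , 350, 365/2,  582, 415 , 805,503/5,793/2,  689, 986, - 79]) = [ - 79, - 916/15,- 943/17,503/5,  365/2, 350,  793/2 , 415,  582,689, 805,  904,986]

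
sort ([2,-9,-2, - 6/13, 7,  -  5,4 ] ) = [-9,  -  5, - 2, - 6/13,2, 4,7] 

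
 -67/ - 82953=67/82953 = 0.00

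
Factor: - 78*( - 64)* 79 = 2^7*3^1*13^1*79^1 = 394368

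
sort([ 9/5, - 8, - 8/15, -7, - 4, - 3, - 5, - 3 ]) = [-8,-7,  -  5, -4, - 3, - 3, - 8/15 , 9/5]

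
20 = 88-68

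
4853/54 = 89 + 47/54  =  89.87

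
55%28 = 27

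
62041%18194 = 7459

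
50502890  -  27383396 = 23119494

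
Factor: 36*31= 2^2*3^2*31^1 = 1116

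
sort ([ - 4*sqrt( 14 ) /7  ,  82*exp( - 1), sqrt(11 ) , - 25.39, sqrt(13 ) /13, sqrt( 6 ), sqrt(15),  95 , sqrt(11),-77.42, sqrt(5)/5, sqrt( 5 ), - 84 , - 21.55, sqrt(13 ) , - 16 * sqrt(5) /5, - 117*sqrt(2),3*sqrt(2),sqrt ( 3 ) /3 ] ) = [ - 117*sqrt(2), - 84, - 77.42, - 25.39,  -  21.55, - 16 * sqrt(5)/5,  -  4*sqrt(14)/7,sqrt( 13)/13, sqrt ( 5)/5,sqrt(3)/3,sqrt(5), sqrt (6 ),sqrt(11 ),sqrt ( 11),  sqrt( 13) , sqrt(15 ), 3*sqrt(2) , 82*exp (-1), 95]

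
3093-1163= 1930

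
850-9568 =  - 8718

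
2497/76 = 32  +  65/76=32.86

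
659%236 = 187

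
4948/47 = 4948/47 = 105.28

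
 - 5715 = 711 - 6426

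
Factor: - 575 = -5^2*23^1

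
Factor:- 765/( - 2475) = 5^(  -  1)*11^(-1)*17^1 = 17/55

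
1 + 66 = 67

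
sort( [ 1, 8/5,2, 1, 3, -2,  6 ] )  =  [ - 2, 1,1, 8/5 , 2,3,  6]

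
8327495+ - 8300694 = 26801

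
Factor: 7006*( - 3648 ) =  - 2^7 * 3^1*19^1 * 31^1 *113^1 = -  25557888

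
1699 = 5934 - 4235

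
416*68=28288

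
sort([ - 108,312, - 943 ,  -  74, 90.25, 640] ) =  [-943, - 108, - 74 , 90.25,  312, 640] 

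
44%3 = 2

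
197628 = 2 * 98814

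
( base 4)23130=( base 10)732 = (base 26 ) 124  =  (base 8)1334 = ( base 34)li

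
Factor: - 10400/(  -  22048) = 5^2*53^ (-1 ) = 25/53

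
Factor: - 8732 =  - 2^2*37^1*59^1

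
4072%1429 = 1214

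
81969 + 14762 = 96731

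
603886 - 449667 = 154219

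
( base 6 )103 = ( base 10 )39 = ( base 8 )47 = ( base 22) 1H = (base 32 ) 17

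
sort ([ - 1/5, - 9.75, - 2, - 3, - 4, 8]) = [ - 9.75, - 4, - 3, - 2  , - 1/5 , 8]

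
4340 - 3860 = 480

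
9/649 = 9/649 = 0.01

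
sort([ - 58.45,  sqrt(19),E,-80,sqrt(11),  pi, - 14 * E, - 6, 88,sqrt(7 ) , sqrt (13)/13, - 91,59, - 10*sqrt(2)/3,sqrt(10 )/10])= [ - 91 , - 80, - 58.45,  -  14 * E,  -  6, - 10*sqrt(2 ) /3, sqrt( 13)/13,sqrt(10)/10,sqrt(7),E,pi,sqrt(11), sqrt( 19), 59, 88]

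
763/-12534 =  - 763/12534 = -0.06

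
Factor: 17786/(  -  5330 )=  - 5^( - 1)*13^( - 1)*41^ (  -  1)*8893^1=   - 8893/2665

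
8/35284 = 2/8821= 0.00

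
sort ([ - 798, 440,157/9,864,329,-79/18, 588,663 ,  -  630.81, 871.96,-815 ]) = [  -  815, - 798, - 630.81, - 79/18, 157/9, 329, 440,588,663,864, 871.96] 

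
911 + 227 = 1138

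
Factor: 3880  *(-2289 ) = - 2^3*3^1 * 5^1*7^1*97^1 *109^1 = -8881320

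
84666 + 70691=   155357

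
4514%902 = 4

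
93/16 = 5+13/16 = 5.81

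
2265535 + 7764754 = 10030289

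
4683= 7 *669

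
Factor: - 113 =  - 113^1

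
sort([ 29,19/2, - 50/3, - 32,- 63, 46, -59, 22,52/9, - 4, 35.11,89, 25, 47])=[ - 63, - 59, - 32,-50/3, - 4, 52/9,  19/2,22, 25,29,35.11,  46, 47,  89] 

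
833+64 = 897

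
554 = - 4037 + 4591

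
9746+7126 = 16872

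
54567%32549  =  22018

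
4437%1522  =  1393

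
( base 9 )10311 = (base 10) 6814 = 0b1101010011110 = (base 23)ck6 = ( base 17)169E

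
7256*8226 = 59687856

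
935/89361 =935/89361 = 0.01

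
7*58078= 406546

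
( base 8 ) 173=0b1111011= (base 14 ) 8B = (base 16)7b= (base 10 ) 123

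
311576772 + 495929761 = 807506533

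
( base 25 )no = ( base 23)131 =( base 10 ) 599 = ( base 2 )1001010111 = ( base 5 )4344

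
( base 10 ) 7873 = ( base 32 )7m1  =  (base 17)1A42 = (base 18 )1657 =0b1111011000001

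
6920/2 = 3460 = 3460.00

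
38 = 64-26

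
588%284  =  20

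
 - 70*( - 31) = 2170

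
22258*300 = 6677400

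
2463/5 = 492+3/5 = 492.60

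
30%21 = 9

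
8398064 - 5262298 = 3135766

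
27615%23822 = 3793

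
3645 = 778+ 2867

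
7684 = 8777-1093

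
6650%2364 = 1922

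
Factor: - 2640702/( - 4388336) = 2^( - 3)*3^1 * 73^1*6029^1* 274271^ ( - 1) = 1320351/2194168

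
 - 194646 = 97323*( - 2) 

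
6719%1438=967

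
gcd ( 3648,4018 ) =2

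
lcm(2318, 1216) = 74176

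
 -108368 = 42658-151026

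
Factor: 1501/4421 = 19^1*79^1*4421^( - 1)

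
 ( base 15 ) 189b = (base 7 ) 21341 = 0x14c9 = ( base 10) 5321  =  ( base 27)782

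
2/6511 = 2/6511 = 0.00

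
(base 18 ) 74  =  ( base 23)5f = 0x82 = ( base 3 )11211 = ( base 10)130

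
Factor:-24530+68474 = 43944 = 2^3 * 3^1*1831^1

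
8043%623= 567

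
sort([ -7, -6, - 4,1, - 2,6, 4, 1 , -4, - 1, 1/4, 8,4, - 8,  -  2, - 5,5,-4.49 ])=[  -  8, - 7, - 6, - 5, - 4.49, - 4, - 4,-2, - 2, - 1,1/4,1,1, 4,4,5,6,8] 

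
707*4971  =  3514497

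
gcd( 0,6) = 6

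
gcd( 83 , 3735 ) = 83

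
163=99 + 64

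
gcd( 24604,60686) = 2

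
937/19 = 937/19 = 49.32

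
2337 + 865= 3202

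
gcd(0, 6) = 6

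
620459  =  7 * 88637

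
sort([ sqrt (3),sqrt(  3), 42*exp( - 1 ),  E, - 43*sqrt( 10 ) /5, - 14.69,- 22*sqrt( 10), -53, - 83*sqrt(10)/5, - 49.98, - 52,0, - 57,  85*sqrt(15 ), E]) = [ - 22*sqrt( 10 ), - 57, - 53, - 83*sqrt( 10 ) /5, -52, - 49.98, - 43*sqrt(10 ) /5, - 14.69, 0, sqrt( 3 ), sqrt(3), E, E, 42*exp( - 1),85*sqrt( 15)] 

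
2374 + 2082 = 4456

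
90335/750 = 120 + 67/150  =  120.45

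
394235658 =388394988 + 5840670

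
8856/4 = 2214 = 2214.00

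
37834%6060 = 1474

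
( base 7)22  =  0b10000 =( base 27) G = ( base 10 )16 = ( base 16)10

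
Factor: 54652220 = 2^2*5^1*7^1*390373^1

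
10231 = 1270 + 8961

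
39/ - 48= - 1 + 3/16  =  - 0.81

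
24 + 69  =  93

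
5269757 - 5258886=10871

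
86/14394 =43/7197 = 0.01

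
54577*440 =24013880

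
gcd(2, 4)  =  2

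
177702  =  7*25386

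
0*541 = 0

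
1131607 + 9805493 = 10937100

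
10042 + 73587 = 83629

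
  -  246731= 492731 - 739462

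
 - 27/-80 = 27/80 = 0.34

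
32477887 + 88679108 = 121156995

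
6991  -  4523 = 2468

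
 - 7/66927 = -1+9560/9561 = - 0.00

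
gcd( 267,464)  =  1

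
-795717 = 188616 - 984333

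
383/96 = 383/96  =  3.99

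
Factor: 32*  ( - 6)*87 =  - 16704 = -2^6*3^2*29^1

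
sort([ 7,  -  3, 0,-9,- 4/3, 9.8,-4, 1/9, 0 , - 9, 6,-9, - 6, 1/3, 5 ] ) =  [ - 9, - 9, - 9, - 6, - 4,  -  3, - 4/3, 0,0,1/9, 1/3, 5, 6,7 , 9.8] 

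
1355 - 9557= - 8202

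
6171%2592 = 987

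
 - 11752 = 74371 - 86123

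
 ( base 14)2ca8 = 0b1111100110100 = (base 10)7988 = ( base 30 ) 8Q8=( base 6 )100552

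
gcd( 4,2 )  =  2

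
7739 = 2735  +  5004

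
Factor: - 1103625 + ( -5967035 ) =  - 7070660 = -  2^2*5^1 * 19^1  *  23^1*809^1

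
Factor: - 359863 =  - 7^1*101^1 * 509^1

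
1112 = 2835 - 1723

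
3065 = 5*613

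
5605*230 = 1289150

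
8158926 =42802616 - 34643690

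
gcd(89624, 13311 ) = 17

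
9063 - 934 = 8129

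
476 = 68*7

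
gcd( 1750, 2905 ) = 35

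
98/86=1 + 6/43 = 1.14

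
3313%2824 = 489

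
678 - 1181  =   - 503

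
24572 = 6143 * 4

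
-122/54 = -3  +  20/27  =  - 2.26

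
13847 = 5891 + 7956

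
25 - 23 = 2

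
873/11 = 873/11 = 79.36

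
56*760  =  42560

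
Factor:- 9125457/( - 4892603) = 3^1*11^2*23^1 * 103^( - 1) * 1093^1*47501^( - 1)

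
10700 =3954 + 6746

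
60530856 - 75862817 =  - 15331961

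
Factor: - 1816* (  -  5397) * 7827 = 2^3* 3^2 * 7^1*227^1*257^1*2609^1 = 76712051304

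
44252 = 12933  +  31319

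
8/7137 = 8/7137 = 0.00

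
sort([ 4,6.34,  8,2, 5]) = [ 2 , 4,5,6.34, 8]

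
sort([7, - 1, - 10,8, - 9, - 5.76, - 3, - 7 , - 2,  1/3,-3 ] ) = [-10,- 9, - 7 , - 5.76,- 3,- 3, - 2 , - 1, 1/3,7,  8 ] 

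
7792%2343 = 763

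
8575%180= 115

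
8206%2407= 985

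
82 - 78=4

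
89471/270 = 331+101/270 = 331.37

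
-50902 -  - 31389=-19513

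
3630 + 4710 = 8340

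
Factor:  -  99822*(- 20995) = 2^1*3^1 * 5^1*13^1*17^1*19^1*127^1*131^1 = 2095762890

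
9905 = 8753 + 1152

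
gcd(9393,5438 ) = 1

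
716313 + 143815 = 860128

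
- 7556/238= - 32 + 30/119 = -  31.75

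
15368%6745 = 1878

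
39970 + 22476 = 62446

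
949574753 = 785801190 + 163773563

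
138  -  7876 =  - 7738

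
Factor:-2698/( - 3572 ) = 71/94 = 2^( - 1 )*47^ ( - 1 ) * 71^1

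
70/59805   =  14/11961 =0.00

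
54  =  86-32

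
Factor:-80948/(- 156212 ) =413/797 = 7^1*59^1*797^ (- 1) 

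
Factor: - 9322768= - 2^4*7^1*13^1 * 19^1* 337^1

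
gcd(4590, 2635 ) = 85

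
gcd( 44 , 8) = 4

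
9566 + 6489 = 16055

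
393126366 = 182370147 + 210756219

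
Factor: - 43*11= - 11^1*43^1 =- 473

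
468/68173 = 468/68173 = 0.01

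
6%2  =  0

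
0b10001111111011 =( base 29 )ARI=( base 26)DG7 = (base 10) 9211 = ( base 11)6a14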